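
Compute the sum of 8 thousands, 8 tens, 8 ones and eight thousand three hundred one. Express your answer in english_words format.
Convert 8 thousands, 8 tens, 8 ones (place-value notation) → 8×1000 + 8×10 + 8 = 8088 (decimal)
Convert eight thousand three hundred one (English words) → 8×1000 + 3×100 + 1 = 8301 (decimal)
Compute 8088 + 8301 = 16389
Convert 16389 (decimal) → 16389 = 16×1000 + 3×100 + 89 → sixteen thousand three hundred eighty-nine (English words)
sixteen thousand three hundred eighty-nine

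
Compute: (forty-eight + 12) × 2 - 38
Convert forty-eight (English words) → 48 (decimal)
Expression in decimal: (48 + 12) × 2 - 38
Parentheses first: 48 + 12 = 60
Multiply: 60 × 2 = 120
Subtract: 120 - 38 = 82
82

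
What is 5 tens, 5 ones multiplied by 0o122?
Convert 5 tens, 5 ones (place-value notation) → 5×10 + 5 = 55 (decimal)
Convert 0o122 (octal) → 1×64 + 2×8 + 2 = 82 (decimal)
Compute 55 × 82 = 4510
4510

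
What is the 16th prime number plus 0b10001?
The 16th prime number = 53
Convert 0b10001 (binary) → 16 + 1 = 17 (decimal)
Compute 53 + 17 = 70
70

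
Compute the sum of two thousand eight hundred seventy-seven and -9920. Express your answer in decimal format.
Convert two thousand eight hundred seventy-seven (English words) → 2×1000 + 8×100 + 77 = 2877 (decimal)
Compute 2877 + -9920 = -7043
-7043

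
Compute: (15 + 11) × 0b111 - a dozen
Convert 0b111 (binary) → 4 + 2 + 1 = 7 (decimal)
Convert a dozen (colloquial) → 12 (decimal)
Expression in decimal: (15 + 11) × 7 - 12
Parentheses first: 15 + 11 = 26
Multiply: 26 × 7 = 182
Subtract: 182 - 12 = 170
170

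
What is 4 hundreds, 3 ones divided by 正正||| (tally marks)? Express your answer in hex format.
Convert 4 hundreds, 3 ones (place-value notation) → 4×100 + 3 = 403 (decimal)
Convert 正正||| (tally marks) → 5 + 5 + 3 = 13 (decimal)
Compute 403 ÷ 13 = 31
Convert 31 (decimal) → 31 = 1×16 + 15 → 0x1F (hexadecimal)
0x1F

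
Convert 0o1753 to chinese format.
Convert 0o1753 (octal) → 1×512 + 7×64 + 5×8 + 3 = 1003 (decimal)
Convert 1003 (decimal) → 1003 = 1×1000 + 3 → 一千零三 (Chinese numeral)
一千零三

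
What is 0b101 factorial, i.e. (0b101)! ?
Convert 0b101 (binary) → 4 + 1 = 5 (decimal)
Compute 5! = 120
120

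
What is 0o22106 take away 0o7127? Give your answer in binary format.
Convert 0o22106 (octal) → 2×4096 + 2×512 + 1×64 + 6 = 9286 (decimal)
Convert 0o7127 (octal) → 7×512 + 1×64 + 2×8 + 7 = 3671 (decimal)
Compute 9286 - 3671 = 5615
Convert 5615 (decimal) → 5615 = 4096 + 1024 + 256 + 128 + 64 + 32 + 8 + 4 + 2 + 1 → 0b1010111101111 (binary)
0b1010111101111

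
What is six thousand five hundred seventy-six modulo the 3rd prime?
Convert six thousand five hundred seventy-six (English words) → 6×1000 + 5×100 + 76 = 6576 (decimal)
Convert the 3rd prime (prime index) → 5 (decimal)
Compute 6576 mod 5 = 1
1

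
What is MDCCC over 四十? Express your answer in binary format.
Convert MDCCC (Roman numeral) → 1000 + 500 + 100 + 100 + 100 = 1800 (decimal)
Convert 四十 (Chinese numeral) → 4×10 = 40 (decimal)
Compute 1800 ÷ 40 = 45
Convert 45 (decimal) → 45 = 32 + 8 + 4 + 1 → 0b101101 (binary)
0b101101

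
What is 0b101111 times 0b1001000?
Convert 0b101111 (binary) → 32 + 8 + 4 + 2 + 1 = 47 (decimal)
Convert 0b1001000 (binary) → 64 + 8 = 72 (decimal)
Compute 47 × 72 = 3384
3384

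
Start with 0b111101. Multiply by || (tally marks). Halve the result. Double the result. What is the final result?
Convert 0b111101 (binary) → 32 + 16 + 8 + 4 + 1 = 61 (decimal)
Start: 61
Convert || (tally marks) → 2 (decimal)
61 × 2 = 122
122 ÷ 2 = 61
61 × 2 = 122
122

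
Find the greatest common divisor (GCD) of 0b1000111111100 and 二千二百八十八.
Convert 0b1000111111100 (binary) → 4096 + 256 + 128 + 64 + 32 + 16 + 8 + 4 = 4604 (decimal)
Convert 二千二百八十八 (Chinese numeral) → 2×1000 + 2×100 + 8×10 + 8 = 2288 (decimal)
Compute gcd(4604, 2288) = 4
4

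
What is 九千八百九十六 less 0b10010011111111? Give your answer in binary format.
Convert 九千八百九十六 (Chinese numeral) → 9×1000 + 8×100 + 9×10 + 6 = 9896 (decimal)
Convert 0b10010011111111 (binary) → 8192 + 1024 + 128 + 64 + 32 + 16 + 8 + 4 + 2 + 1 = 9471 (decimal)
Compute 9896 - 9471 = 425
Convert 425 (decimal) → 425 = 256 + 128 + 32 + 8 + 1 → 0b110101001 (binary)
0b110101001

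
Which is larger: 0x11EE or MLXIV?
Convert 0x11EE (hexadecimal) → 1×4096 + 1×256 + 14×16 + 14 = 4590 (decimal)
Convert MLXIV (Roman numeral) → 1000 + 50 + 10 + 4 = 1064 (decimal)
Compare 4590 vs 1064: larger = 4590
4590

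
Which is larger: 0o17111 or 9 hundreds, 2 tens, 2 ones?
Convert 0o17111 (octal) → 1×4096 + 7×512 + 1×64 + 1×8 + 1 = 7753 (decimal)
Convert 9 hundreds, 2 tens, 2 ones (place-value notation) → 9×100 + 2×10 + 2 = 922 (decimal)
Compare 7753 vs 922: larger = 7753
7753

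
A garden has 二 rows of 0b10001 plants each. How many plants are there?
Convert 0b10001 (binary) → 16 + 1 = 17 (decimal)
Convert 二 (Chinese numeral) → 2 (decimal)
Compute 17 × 2 = 34
34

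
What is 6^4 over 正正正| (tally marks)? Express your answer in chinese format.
Convert 6^4 (power) → 1296 (decimal)
Convert 正正正| (tally marks) → 5 + 5 + 5 + 1 = 16 (decimal)
Compute 1296 ÷ 16 = 81
Convert 81 (decimal) → 81 = 8×10 + 1 → 八十一 (Chinese numeral)
八十一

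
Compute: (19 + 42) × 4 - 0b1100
Convert 0b1100 (binary) → 8 + 4 = 12 (decimal)
Expression in decimal: (19 + 42) × 4 - 12
Parentheses first: 19 + 42 = 61
Multiply: 61 × 4 = 244
Subtract: 244 - 12 = 232
232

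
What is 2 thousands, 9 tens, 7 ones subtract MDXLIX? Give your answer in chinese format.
Convert 2 thousands, 9 tens, 7 ones (place-value notation) → 2×1000 + 9×10 + 7 = 2097 (decimal)
Convert MDXLIX (Roman numeral) → 1000 + 500 + 40 + 9 = 1549 (decimal)
Compute 2097 - 1549 = 548
Convert 548 (decimal) → 548 = 5×100 + 4×10 + 8 → 五百四十八 (Chinese numeral)
五百四十八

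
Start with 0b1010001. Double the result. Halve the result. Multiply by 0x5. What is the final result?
Convert 0b1010001 (binary) → 64 + 16 + 1 = 81 (decimal)
Start: 81
81 × 2 = 162
162 ÷ 2 = 81
Convert 0x5 (hexadecimal) → 5 (decimal)
81 × 5 = 405
405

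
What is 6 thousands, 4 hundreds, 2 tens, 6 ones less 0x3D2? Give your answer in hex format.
Convert 6 thousands, 4 hundreds, 2 tens, 6 ones (place-value notation) → 6×1000 + 4×100 + 2×10 + 6 = 6426 (decimal)
Convert 0x3D2 (hexadecimal) → 3×256 + 13×16 + 2 = 978 (decimal)
Compute 6426 - 978 = 5448
Convert 5448 (decimal) → 5448 = 1×4096 + 5×256 + 4×16 + 8 → 0x1548 (hexadecimal)
0x1548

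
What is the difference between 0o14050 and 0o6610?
Convert 0o14050 (octal) → 1×4096 + 4×512 + 5×8 = 6184 (decimal)
Convert 0o6610 (octal) → 6×512 + 6×64 + 1×8 = 3464 (decimal)
Difference: |6184 - 3464| = 2720
2720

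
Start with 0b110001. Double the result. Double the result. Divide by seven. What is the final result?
Convert 0b110001 (binary) → 32 + 16 + 1 = 49 (decimal)
Start: 49
49 × 2 = 98
98 × 2 = 196
Convert seven (English words) → 7 (decimal)
196 ÷ 7 = 28
28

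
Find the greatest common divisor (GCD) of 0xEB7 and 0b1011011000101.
Convert 0xEB7 (hexadecimal) → 14×256 + 11×16 + 7 = 3767 (decimal)
Convert 0b1011011000101 (binary) → 4096 + 1024 + 512 + 128 + 64 + 4 + 1 = 5829 (decimal)
Compute gcd(3767, 5829) = 1
1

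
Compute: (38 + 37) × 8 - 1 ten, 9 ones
Convert 1 ten, 9 ones (place-value notation) → 1×10 + 9 = 19 (decimal)
Expression in decimal: (38 + 37) × 8 - 19
Parentheses first: 38 + 37 = 75
Multiply: 75 × 8 = 600
Subtract: 600 - 19 = 581
581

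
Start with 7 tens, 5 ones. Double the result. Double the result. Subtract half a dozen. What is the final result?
Convert 7 tens, 5 ones (place-value notation) → 7×10 + 5 = 75 (decimal)
Start: 75
75 × 2 = 150
150 × 2 = 300
Convert half a dozen (colloquial) → 6 (decimal)
300 - 6 = 294
294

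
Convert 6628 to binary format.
Convert 6628 (decimal) → 6628 = 4096 + 2048 + 256 + 128 + 64 + 32 + 4 → 0b1100111100100 (binary)
0b1100111100100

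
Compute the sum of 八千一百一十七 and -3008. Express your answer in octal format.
Convert 八千一百一十七 (Chinese numeral) → 8×1000 + 1×100 + 1×10 + 7 = 8117 (decimal)
Compute 8117 + -3008 = 5109
Convert 5109 (decimal) → 5109 = 1×4096 + 1×512 + 7×64 + 6×8 + 5 → 0o11765 (octal)
0o11765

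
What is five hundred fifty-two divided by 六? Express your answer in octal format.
Convert five hundred fifty-two (English words) → 5×100 + 52 = 552 (decimal)
Convert 六 (Chinese numeral) → 6 (decimal)
Compute 552 ÷ 6 = 92
Convert 92 (decimal) → 92 = 1×64 + 3×8 + 4 → 0o134 (octal)
0o134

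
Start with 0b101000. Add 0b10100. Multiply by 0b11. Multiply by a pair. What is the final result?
Convert 0b101000 (binary) → 32 + 8 = 40 (decimal)
Start: 40
Convert 0b10100 (binary) → 16 + 4 = 20 (decimal)
40 + 20 = 60
Convert 0b11 (binary) → 2 + 1 = 3 (decimal)
60 × 3 = 180
Convert a pair (colloquial) → 2 (decimal)
180 × 2 = 360
360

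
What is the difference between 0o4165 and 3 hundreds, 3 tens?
Convert 0o4165 (octal) → 4×512 + 1×64 + 6×8 + 5 = 2165 (decimal)
Convert 3 hundreds, 3 tens (place-value notation) → 3×100 + 3×10 = 330 (decimal)
Difference: |2165 - 330| = 1835
1835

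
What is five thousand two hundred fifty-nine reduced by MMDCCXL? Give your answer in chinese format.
Convert five thousand two hundred fifty-nine (English words) → 5×1000 + 2×100 + 59 = 5259 (decimal)
Convert MMDCCXL (Roman numeral) → 1000 + 1000 + 500 + 100 + 100 + 40 = 2740 (decimal)
Compute 5259 - 2740 = 2519
Convert 2519 (decimal) → 2519 = 2×1000 + 5×100 + 1×10 + 9 → 二千五百一十九 (Chinese numeral)
二千五百一十九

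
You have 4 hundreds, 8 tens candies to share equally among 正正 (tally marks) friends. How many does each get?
Convert 4 hundreds, 8 tens (place-value notation) → 4×100 + 8×10 = 480 (decimal)
Convert 正正 (tally marks) → 5 + 5 = 10 (decimal)
Compute 480 ÷ 10 = 48
48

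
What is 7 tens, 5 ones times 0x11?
Convert 7 tens, 5 ones (place-value notation) → 7×10 + 5 = 75 (decimal)
Convert 0x11 (hexadecimal) → 1×16 + 1 = 17 (decimal)
Compute 75 × 17 = 1275
1275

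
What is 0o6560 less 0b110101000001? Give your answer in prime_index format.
Convert 0o6560 (octal) → 6×512 + 5×64 + 6×8 = 3440 (decimal)
Convert 0b110101000001 (binary) → 2048 + 1024 + 256 + 64 + 1 = 3393 (decimal)
Compute 3440 - 3393 = 47
Convert 47 (decimal) → the 15th prime (prime index)
the 15th prime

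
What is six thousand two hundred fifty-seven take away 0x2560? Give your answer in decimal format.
Convert six thousand two hundred fifty-seven (English words) → 6×1000 + 2×100 + 57 = 6257 (decimal)
Convert 0x2560 (hexadecimal) → 2×4096 + 5×256 + 6×16 = 9568 (decimal)
Compute 6257 - 9568 = -3311
-3311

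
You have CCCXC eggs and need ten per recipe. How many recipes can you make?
Convert CCCXC (Roman numeral) → 100 + 100 + 100 + 90 = 390 (decimal)
Convert ten (English words) → 10 (decimal)
Compute 390 ÷ 10 = 39
39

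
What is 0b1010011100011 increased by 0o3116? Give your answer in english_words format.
Convert 0b1010011100011 (binary) → 4096 + 1024 + 128 + 64 + 32 + 2 + 1 = 5347 (decimal)
Convert 0o3116 (octal) → 3×512 + 1×64 + 1×8 + 6 = 1614 (decimal)
Compute 5347 + 1614 = 6961
Convert 6961 (decimal) → 6961 = 6×1000 + 9×100 + 61 → six thousand nine hundred sixty-one (English words)
six thousand nine hundred sixty-one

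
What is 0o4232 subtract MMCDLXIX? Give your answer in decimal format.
Convert 0o4232 (octal) → 4×512 + 2×64 + 3×8 + 2 = 2202 (decimal)
Convert MMCDLXIX (Roman numeral) → 1000 + 1000 + 400 + 50 + 10 + 9 = 2469 (decimal)
Compute 2202 - 2469 = -267
-267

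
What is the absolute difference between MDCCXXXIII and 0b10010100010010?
Convert MDCCXXXIII (Roman numeral) → 1000 + 500 + 100 + 100 + 10 + 10 + 10 + 1 + 1 + 1 = 1733 (decimal)
Convert 0b10010100010010 (binary) → 8192 + 1024 + 256 + 16 + 2 = 9490 (decimal)
Compute |1733 - 9490| = 7757
7757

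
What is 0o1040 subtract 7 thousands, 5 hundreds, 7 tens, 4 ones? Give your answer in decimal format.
Convert 0o1040 (octal) → 1×512 + 4×8 = 544 (decimal)
Convert 7 thousands, 5 hundreds, 7 tens, 4 ones (place-value notation) → 7×1000 + 5×100 + 7×10 + 4 = 7574 (decimal)
Compute 544 - 7574 = -7030
-7030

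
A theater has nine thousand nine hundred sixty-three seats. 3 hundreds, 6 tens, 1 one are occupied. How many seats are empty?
Convert nine thousand nine hundred sixty-three (English words) → 9×1000 + 9×100 + 63 = 9963 (decimal)
Convert 3 hundreds, 6 tens, 1 one (place-value notation) → 3×100 + 6×10 + 1 = 361 (decimal)
Compute 9963 - 361 = 9602
9602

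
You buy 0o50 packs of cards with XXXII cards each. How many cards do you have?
Convert XXXII (Roman numeral) → 10 + 10 + 10 + 1 + 1 = 32 (decimal)
Convert 0o50 (octal) → 5×8 = 40 (decimal)
Compute 32 × 40 = 1280
1280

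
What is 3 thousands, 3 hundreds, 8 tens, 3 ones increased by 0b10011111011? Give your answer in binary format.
Convert 3 thousands, 3 hundreds, 8 tens, 3 ones (place-value notation) → 3×1000 + 3×100 + 8×10 + 3 = 3383 (decimal)
Convert 0b10011111011 (binary) → 1024 + 128 + 64 + 32 + 16 + 8 + 2 + 1 = 1275 (decimal)
Compute 3383 + 1275 = 4658
Convert 4658 (decimal) → 4658 = 4096 + 512 + 32 + 16 + 2 → 0b1001000110010 (binary)
0b1001000110010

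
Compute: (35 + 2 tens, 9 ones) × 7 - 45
Convert 2 tens, 9 ones (place-value notation) → 2×10 + 9 = 29 (decimal)
Expression in decimal: (35 + 29) × 7 - 45
Parentheses first: 35 + 29 = 64
Multiply: 64 × 7 = 448
Subtract: 448 - 45 = 403
403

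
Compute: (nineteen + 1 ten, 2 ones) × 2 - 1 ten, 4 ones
Convert nineteen (English words) → 19 (decimal)
Convert 1 ten, 2 ones (place-value notation) → 1×10 + 2 = 12 (decimal)
Convert 1 ten, 4 ones (place-value notation) → 1×10 + 4 = 14 (decimal)
Expression in decimal: (19 + 12) × 2 - 14
Parentheses first: 19 + 12 = 31
Multiply: 31 × 2 = 62
Subtract: 62 - 14 = 48
48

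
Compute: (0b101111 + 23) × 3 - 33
Convert 0b101111 (binary) → 32 + 8 + 4 + 2 + 1 = 47 (decimal)
Expression in decimal: (47 + 23) × 3 - 33
Parentheses first: 47 + 23 = 70
Multiply: 70 × 3 = 210
Subtract: 210 - 33 = 177
177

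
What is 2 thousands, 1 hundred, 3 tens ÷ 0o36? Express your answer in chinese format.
Convert 2 thousands, 1 hundred, 3 tens (place-value notation) → 2×1000 + 1×100 + 3×10 = 2130 (decimal)
Convert 0o36 (octal) → 3×8 + 6 = 30 (decimal)
Compute 2130 ÷ 30 = 71
Convert 71 (decimal) → 71 = 7×10 + 1 → 七十一 (Chinese numeral)
七十一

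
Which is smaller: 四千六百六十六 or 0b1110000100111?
Convert 四千六百六十六 (Chinese numeral) → 4×1000 + 6×100 + 6×10 + 6 = 4666 (decimal)
Convert 0b1110000100111 (binary) → 4096 + 2048 + 1024 + 32 + 4 + 2 + 1 = 7207 (decimal)
Compare 4666 vs 7207: smaller = 4666
4666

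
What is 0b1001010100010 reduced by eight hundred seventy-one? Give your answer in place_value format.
Convert 0b1001010100010 (binary) → 4096 + 512 + 128 + 32 + 2 = 4770 (decimal)
Convert eight hundred seventy-one (English words) → 8×100 + 71 = 871 (decimal)
Compute 4770 - 871 = 3899
Convert 3899 (decimal) → 3899 = 3×1000 + 8×100 + 9×10 + 9 → 3 thousands, 8 hundreds, 9 tens, 9 ones (place-value notation)
3 thousands, 8 hundreds, 9 tens, 9 ones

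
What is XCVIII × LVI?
Convert XCVIII (Roman numeral) → 90 + 5 + 1 + 1 + 1 = 98 (decimal)
Convert LVI (Roman numeral) → 50 + 5 + 1 = 56 (decimal)
Compute 98 × 56 = 5488
5488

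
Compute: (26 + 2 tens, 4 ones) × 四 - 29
Convert 2 tens, 4 ones (place-value notation) → 2×10 + 4 = 24 (decimal)
Convert 四 (Chinese numeral) → 4 (decimal)
Expression in decimal: (26 + 24) × 4 - 29
Parentheses first: 26 + 24 = 50
Multiply: 50 × 4 = 200
Subtract: 200 - 29 = 171
171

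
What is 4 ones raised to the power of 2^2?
Convert 4 ones (place-value notation) → 4 (decimal)
Convert 2^2 (power) → 4 (decimal)
Compute 4 ^ 4 = 256
256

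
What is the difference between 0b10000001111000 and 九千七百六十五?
Convert 0b10000001111000 (binary) → 8192 + 64 + 32 + 16 + 8 = 8312 (decimal)
Convert 九千七百六十五 (Chinese numeral) → 9×1000 + 7×100 + 6×10 + 5 = 9765 (decimal)
Difference: |8312 - 9765| = 1453
1453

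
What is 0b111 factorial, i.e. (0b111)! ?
Convert 0b111 (binary) → 4 + 2 + 1 = 7 (decimal)
Compute 7! = 5040
5040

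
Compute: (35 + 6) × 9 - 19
Parentheses first: 35 + 6 = 41
Multiply: 41 × 9 = 369
Subtract: 369 - 19 = 350
350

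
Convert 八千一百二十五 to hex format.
Convert 八千一百二十五 (Chinese numeral) → 8×1000 + 1×100 + 2×10 + 5 = 8125 (decimal)
Convert 8125 (decimal) → 8125 = 1×4096 + 15×256 + 11×16 + 13 → 0x1FBD (hexadecimal)
0x1FBD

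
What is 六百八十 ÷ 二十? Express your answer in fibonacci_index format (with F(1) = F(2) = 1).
Convert 六百八十 (Chinese numeral) → 6×100 + 8×10 = 680 (decimal)
Convert 二十 (Chinese numeral) → 2×10 = 20 (decimal)
Compute 680 ÷ 20 = 34
Convert 34 (decimal) → 1, 1, 2, 3, 5, 8, 13, 21, 34 → the 9th Fibonacci number (Fibonacci index)
the 9th Fibonacci number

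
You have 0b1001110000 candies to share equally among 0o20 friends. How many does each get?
Convert 0b1001110000 (binary) → 512 + 64 + 32 + 16 = 624 (decimal)
Convert 0o20 (octal) → 2×8 = 16 (decimal)
Compute 624 ÷ 16 = 39
39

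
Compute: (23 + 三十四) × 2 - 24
Convert 三十四 (Chinese numeral) → 3×10 + 4 = 34 (decimal)
Expression in decimal: (23 + 34) × 2 - 24
Parentheses first: 23 + 34 = 57
Multiply: 57 × 2 = 114
Subtract: 114 - 24 = 90
90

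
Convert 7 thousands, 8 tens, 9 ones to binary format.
Convert 7 thousands, 8 tens, 9 ones (place-value notation) → 7×1000 + 8×10 + 9 = 7089 (decimal)
Convert 7089 (decimal) → 7089 = 4096 + 2048 + 512 + 256 + 128 + 32 + 16 + 1 → 0b1101110110001 (binary)
0b1101110110001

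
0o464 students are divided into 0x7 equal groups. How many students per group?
Convert 0o464 (octal) → 4×64 + 6×8 + 4 = 308 (decimal)
Convert 0x7 (hexadecimal) → 7 (decimal)
Compute 308 ÷ 7 = 44
44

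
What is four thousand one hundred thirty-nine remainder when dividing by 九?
Convert four thousand one hundred thirty-nine (English words) → 4×1000 + 1×100 + 39 = 4139 (decimal)
Convert 九 (Chinese numeral) → 9 (decimal)
Compute 4139 mod 9 = 8
8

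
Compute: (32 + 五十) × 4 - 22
Convert 五十 (Chinese numeral) → 5×10 = 50 (decimal)
Expression in decimal: (32 + 50) × 4 - 22
Parentheses first: 32 + 50 = 82
Multiply: 82 × 4 = 328
Subtract: 328 - 22 = 306
306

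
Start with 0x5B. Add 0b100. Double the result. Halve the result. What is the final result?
Convert 0x5B (hexadecimal) → 5×16 + 11 = 91 (decimal)
Start: 91
Convert 0b100 (binary) → 4 (decimal)
91 + 4 = 95
95 × 2 = 190
190 ÷ 2 = 95
95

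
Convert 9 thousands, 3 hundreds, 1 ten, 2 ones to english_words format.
Convert 9 thousands, 3 hundreds, 1 ten, 2 ones (place-value notation) → 9×1000 + 3×100 + 1×10 + 2 = 9312 (decimal)
Convert 9312 (decimal) → 9312 = 9×1000 + 3×100 + 12 → nine thousand three hundred twelve (English words)
nine thousand three hundred twelve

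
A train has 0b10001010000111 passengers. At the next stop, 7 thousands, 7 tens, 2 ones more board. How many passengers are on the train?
Convert 0b10001010000111 (binary) → 8192 + 512 + 128 + 4 + 2 + 1 = 8839 (decimal)
Convert 7 thousands, 7 tens, 2 ones (place-value notation) → 7×1000 + 7×10 + 2 = 7072 (decimal)
Compute 8839 + 7072 = 15911
15911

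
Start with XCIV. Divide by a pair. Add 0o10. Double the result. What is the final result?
Convert XCIV (Roman numeral) → 90 + 4 = 94 (decimal)
Start: 94
Convert a pair (colloquial) → 2 (decimal)
94 ÷ 2 = 47
Convert 0o10 (octal) → 1×8 = 8 (decimal)
47 + 8 = 55
55 × 2 = 110
110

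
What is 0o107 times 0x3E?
Convert 0o107 (octal) → 1×64 + 7 = 71 (decimal)
Convert 0x3E (hexadecimal) → 3×16 + 14 = 62 (decimal)
Compute 71 × 62 = 4402
4402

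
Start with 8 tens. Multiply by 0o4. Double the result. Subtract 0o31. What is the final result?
Convert 8 tens (place-value notation) → 8×10 = 80 (decimal)
Start: 80
Convert 0o4 (octal) → 4 (decimal)
80 × 4 = 320
320 × 2 = 640
Convert 0o31 (octal) → 3×8 + 1 = 25 (decimal)
640 - 25 = 615
615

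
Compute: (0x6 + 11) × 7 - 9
Convert 0x6 (hexadecimal) → 6 (decimal)
Expression in decimal: (6 + 11) × 7 - 9
Parentheses first: 6 + 11 = 17
Multiply: 17 × 7 = 119
Subtract: 119 - 9 = 110
110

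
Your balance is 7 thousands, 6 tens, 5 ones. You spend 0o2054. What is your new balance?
Convert 7 thousands, 6 tens, 5 ones (place-value notation) → 7×1000 + 6×10 + 5 = 7065 (decimal)
Convert 0o2054 (octal) → 2×512 + 5×8 + 4 = 1068 (decimal)
Compute 7065 - 1068 = 5997
5997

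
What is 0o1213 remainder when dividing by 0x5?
Convert 0o1213 (octal) → 1×512 + 2×64 + 1×8 + 3 = 651 (decimal)
Convert 0x5 (hexadecimal) → 5 (decimal)
Compute 651 mod 5 = 1
1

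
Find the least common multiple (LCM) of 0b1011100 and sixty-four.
Convert 0b1011100 (binary) → 64 + 16 + 8 + 4 = 92 (decimal)
Convert sixty-four (English words) → 64 (decimal)
Compute lcm(92, 64) = 1472
1472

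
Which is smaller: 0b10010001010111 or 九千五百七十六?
Convert 0b10010001010111 (binary) → 8192 + 1024 + 64 + 16 + 4 + 2 + 1 = 9303 (decimal)
Convert 九千五百七十六 (Chinese numeral) → 9×1000 + 5×100 + 7×10 + 6 = 9576 (decimal)
Compare 9303 vs 9576: smaller = 9303
9303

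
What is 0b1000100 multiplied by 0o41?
Convert 0b1000100 (binary) → 64 + 4 = 68 (decimal)
Convert 0o41 (octal) → 4×8 + 1 = 33 (decimal)
Compute 68 × 33 = 2244
2244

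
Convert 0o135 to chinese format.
Convert 0o135 (octal) → 1×64 + 3×8 + 5 = 93 (decimal)
Convert 93 (decimal) → 93 = 9×10 + 3 → 九十三 (Chinese numeral)
九十三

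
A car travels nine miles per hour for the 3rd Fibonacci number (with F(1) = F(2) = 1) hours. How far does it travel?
Convert nine (English words) → 9 (decimal)
Convert the 3rd Fibonacci number (with F(1) = F(2) = 1) (Fibonacci index) → 1, 1, 2 → 2 (decimal)
Compute 9 × 2 = 18
18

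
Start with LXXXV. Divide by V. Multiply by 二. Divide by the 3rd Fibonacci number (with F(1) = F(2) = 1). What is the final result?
Convert LXXXV (Roman numeral) → 50 + 10 + 10 + 10 + 5 = 85 (decimal)
Start: 85
Convert V (Roman numeral) → 5 (decimal)
85 ÷ 5 = 17
Convert 二 (Chinese numeral) → 2 (decimal)
17 × 2 = 34
Convert the 3rd Fibonacci number (with F(1) = F(2) = 1) (Fibonacci index) → 1, 1, 2 → 2 (decimal)
34 ÷ 2 = 17
17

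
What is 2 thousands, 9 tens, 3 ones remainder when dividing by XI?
Convert 2 thousands, 9 tens, 3 ones (place-value notation) → 2×1000 + 9×10 + 3 = 2093 (decimal)
Convert XI (Roman numeral) → 10 + 1 = 11 (decimal)
Compute 2093 mod 11 = 3
3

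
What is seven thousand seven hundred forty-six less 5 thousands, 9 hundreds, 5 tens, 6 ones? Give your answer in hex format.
Convert seven thousand seven hundred forty-six (English words) → 7×1000 + 7×100 + 46 = 7746 (decimal)
Convert 5 thousands, 9 hundreds, 5 tens, 6 ones (place-value notation) → 5×1000 + 9×100 + 5×10 + 6 = 5956 (decimal)
Compute 7746 - 5956 = 1790
Convert 1790 (decimal) → 1790 = 6×256 + 15×16 + 14 → 0x6FE (hexadecimal)
0x6FE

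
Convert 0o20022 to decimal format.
Convert 0o20022 (octal) → 2×4096 + 2×8 + 2 = 8210 (decimal)
8210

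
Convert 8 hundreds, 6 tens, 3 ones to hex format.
Convert 8 hundreds, 6 tens, 3 ones (place-value notation) → 8×100 + 6×10 + 3 = 863 (decimal)
Convert 863 (decimal) → 863 = 3×256 + 5×16 + 15 → 0x35F (hexadecimal)
0x35F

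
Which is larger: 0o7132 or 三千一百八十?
Convert 0o7132 (octal) → 7×512 + 1×64 + 3×8 + 2 = 3674 (decimal)
Convert 三千一百八十 (Chinese numeral) → 3×1000 + 1×100 + 8×10 = 3180 (decimal)
Compare 3674 vs 3180: larger = 3674
3674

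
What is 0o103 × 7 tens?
Convert 0o103 (octal) → 1×64 + 3 = 67 (decimal)
Convert 7 tens (place-value notation) → 7×10 = 70 (decimal)
Compute 67 × 70 = 4690
4690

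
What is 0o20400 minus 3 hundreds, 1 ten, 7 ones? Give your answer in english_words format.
Convert 0o20400 (octal) → 2×4096 + 4×64 = 8448 (decimal)
Convert 3 hundreds, 1 ten, 7 ones (place-value notation) → 3×100 + 1×10 + 7 = 317 (decimal)
Compute 8448 - 317 = 8131
Convert 8131 (decimal) → 8131 = 8×1000 + 1×100 + 31 → eight thousand one hundred thirty-one (English words)
eight thousand one hundred thirty-one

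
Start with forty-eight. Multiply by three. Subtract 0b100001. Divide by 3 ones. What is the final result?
Convert forty-eight (English words) → 48 (decimal)
Start: 48
Convert three (English words) → 3 (decimal)
48 × 3 = 144
Convert 0b100001 (binary) → 32 + 1 = 33 (decimal)
144 - 33 = 111
Convert 3 ones (place-value notation) → 3 (decimal)
111 ÷ 3 = 37
37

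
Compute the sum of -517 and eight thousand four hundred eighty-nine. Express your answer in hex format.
Convert eight thousand four hundred eighty-nine (English words) → 8×1000 + 4×100 + 89 = 8489 (decimal)
Compute -517 + 8489 = 7972
Convert 7972 (decimal) → 7972 = 1×4096 + 15×256 + 2×16 + 4 → 0x1F24 (hexadecimal)
0x1F24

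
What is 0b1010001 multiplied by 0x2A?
Convert 0b1010001 (binary) → 64 + 16 + 1 = 81 (decimal)
Convert 0x2A (hexadecimal) → 2×16 + 10 = 42 (decimal)
Compute 81 × 42 = 3402
3402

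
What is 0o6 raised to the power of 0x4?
Convert 0o6 (octal) → 6 (decimal)
Convert 0x4 (hexadecimal) → 4 (decimal)
Compute 6 ^ 4 = 1296
1296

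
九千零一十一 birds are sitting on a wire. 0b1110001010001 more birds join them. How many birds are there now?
Convert 九千零一十一 (Chinese numeral) → 9×1000 + 1×10 + 1 = 9011 (decimal)
Convert 0b1110001010001 (binary) → 4096 + 2048 + 1024 + 64 + 16 + 1 = 7249 (decimal)
Compute 9011 + 7249 = 16260
16260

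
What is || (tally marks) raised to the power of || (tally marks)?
Convert || (tally marks) → 2 (decimal)
Convert || (tally marks) → 2 (decimal)
Compute 2 ^ 2 = 4
4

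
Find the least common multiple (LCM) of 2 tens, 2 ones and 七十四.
Convert 2 tens, 2 ones (place-value notation) → 2×10 + 2 = 22 (decimal)
Convert 七十四 (Chinese numeral) → 7×10 + 4 = 74 (decimal)
Compute lcm(22, 74) = 814
814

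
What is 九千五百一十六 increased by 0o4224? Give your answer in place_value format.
Convert 九千五百一十六 (Chinese numeral) → 9×1000 + 5×100 + 1×10 + 6 = 9516 (decimal)
Convert 0o4224 (octal) → 4×512 + 2×64 + 2×8 + 4 = 2196 (decimal)
Compute 9516 + 2196 = 11712
Convert 11712 (decimal) → 11712 = 11×1000 + 7×100 + 1×10 + 2 → 11 thousands, 7 hundreds, 1 ten, 2 ones (place-value notation)
11 thousands, 7 hundreds, 1 ten, 2 ones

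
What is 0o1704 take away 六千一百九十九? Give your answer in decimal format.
Convert 0o1704 (octal) → 1×512 + 7×64 + 4 = 964 (decimal)
Convert 六千一百九十九 (Chinese numeral) → 6×1000 + 1×100 + 9×10 + 9 = 6199 (decimal)
Compute 964 - 6199 = -5235
-5235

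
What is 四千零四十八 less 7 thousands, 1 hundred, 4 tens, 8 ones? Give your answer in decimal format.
Convert 四千零四十八 (Chinese numeral) → 4×1000 + 4×10 + 8 = 4048 (decimal)
Convert 7 thousands, 1 hundred, 4 tens, 8 ones (place-value notation) → 7×1000 + 1×100 + 4×10 + 8 = 7148 (decimal)
Compute 4048 - 7148 = -3100
-3100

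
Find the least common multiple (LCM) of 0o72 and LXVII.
Convert 0o72 (octal) → 7×8 + 2 = 58 (decimal)
Convert LXVII (Roman numeral) → 50 + 10 + 5 + 1 + 1 = 67 (decimal)
Compute lcm(58, 67) = 3886
3886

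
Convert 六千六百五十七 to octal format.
Convert 六千六百五十七 (Chinese numeral) → 6×1000 + 6×100 + 5×10 + 7 = 6657 (decimal)
Convert 6657 (decimal) → 6657 = 1×4096 + 5×512 + 1 → 0o15001 (octal)
0o15001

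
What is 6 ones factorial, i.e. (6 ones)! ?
Convert 6 ones (place-value notation) → 6 (decimal)
Compute 6! = 720
720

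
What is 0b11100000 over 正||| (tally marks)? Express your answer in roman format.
Convert 0b11100000 (binary) → 128 + 64 + 32 = 224 (decimal)
Convert 正||| (tally marks) → 5 + 3 = 8 (decimal)
Compute 224 ÷ 8 = 28
Convert 28 (decimal) → 28 = 10 + 10 + 5 + 1 + 1 + 1 → XXVIII (Roman numeral)
XXVIII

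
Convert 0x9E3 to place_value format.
Convert 0x9E3 (hexadecimal) → 9×256 + 14×16 + 3 = 2531 (decimal)
Convert 2531 (decimal) → 2531 = 2×1000 + 5×100 + 3×10 + 1 → 2 thousands, 5 hundreds, 3 tens, 1 one (place-value notation)
2 thousands, 5 hundreds, 3 tens, 1 one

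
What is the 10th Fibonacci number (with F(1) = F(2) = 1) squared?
The 10th Fibonacci number (with F(1) = F(2) = 1): 1, 1, 2, 3, 5, 8, 13, 21, 34, 55 → 55
Compute 55² = 55 × 55 = 3025
3025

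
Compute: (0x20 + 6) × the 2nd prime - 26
Convert 0x20 (hexadecimal) → 2×16 = 32 (decimal)
Convert the 2nd prime (prime index) → 3 (decimal)
Expression in decimal: (32 + 6) × 3 - 26
Parentheses first: 32 + 6 = 38
Multiply: 38 × 3 = 114
Subtract: 114 - 26 = 88
88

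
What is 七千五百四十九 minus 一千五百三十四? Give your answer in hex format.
Convert 七千五百四十九 (Chinese numeral) → 7×1000 + 5×100 + 4×10 + 9 = 7549 (decimal)
Convert 一千五百三十四 (Chinese numeral) → 1×1000 + 5×100 + 3×10 + 4 = 1534 (decimal)
Compute 7549 - 1534 = 6015
Convert 6015 (decimal) → 6015 = 1×4096 + 7×256 + 7×16 + 15 → 0x177F (hexadecimal)
0x177F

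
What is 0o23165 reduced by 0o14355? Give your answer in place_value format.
Convert 0o23165 (octal) → 2×4096 + 3×512 + 1×64 + 6×8 + 5 = 9845 (decimal)
Convert 0o14355 (octal) → 1×4096 + 4×512 + 3×64 + 5×8 + 5 = 6381 (decimal)
Compute 9845 - 6381 = 3464
Convert 3464 (decimal) → 3464 = 3×1000 + 4×100 + 6×10 + 4 → 3 thousands, 4 hundreds, 6 tens, 4 ones (place-value notation)
3 thousands, 4 hundreds, 6 tens, 4 ones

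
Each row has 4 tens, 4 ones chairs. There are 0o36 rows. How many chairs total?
Convert 4 tens, 4 ones (place-value notation) → 4×10 + 4 = 44 (decimal)
Convert 0o36 (octal) → 3×8 + 6 = 30 (decimal)
Compute 44 × 30 = 1320
1320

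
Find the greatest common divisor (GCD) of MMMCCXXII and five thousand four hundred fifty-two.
Convert MMMCCXXII (Roman numeral) → 1000 + 1000 + 1000 + 100 + 100 + 10 + 10 + 1 + 1 = 3222 (decimal)
Convert five thousand four hundred fifty-two (English words) → 5×1000 + 4×100 + 52 = 5452 (decimal)
Compute gcd(3222, 5452) = 2
2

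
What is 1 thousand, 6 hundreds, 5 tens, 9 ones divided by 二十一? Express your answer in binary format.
Convert 1 thousand, 6 hundreds, 5 tens, 9 ones (place-value notation) → 1×1000 + 6×100 + 5×10 + 9 = 1659 (decimal)
Convert 二十一 (Chinese numeral) → 2×10 + 1 = 21 (decimal)
Compute 1659 ÷ 21 = 79
Convert 79 (decimal) → 79 = 64 + 8 + 4 + 2 + 1 → 0b1001111 (binary)
0b1001111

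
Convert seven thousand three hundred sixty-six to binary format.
Convert seven thousand three hundred sixty-six (English words) → 7×1000 + 3×100 + 66 = 7366 (decimal)
Convert 7366 (decimal) → 7366 = 4096 + 2048 + 1024 + 128 + 64 + 4 + 2 → 0b1110011000110 (binary)
0b1110011000110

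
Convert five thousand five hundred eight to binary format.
Convert five thousand five hundred eight (English words) → 5×1000 + 5×100 + 8 = 5508 (decimal)
Convert 5508 (decimal) → 5508 = 4096 + 1024 + 256 + 128 + 4 → 0b1010110000100 (binary)
0b1010110000100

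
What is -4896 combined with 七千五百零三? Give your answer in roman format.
Convert 七千五百零三 (Chinese numeral) → 7×1000 + 5×100 + 3 = 7503 (decimal)
Compute -4896 + 7503 = 2607
Convert 2607 (decimal) → 2607 = 1000 + 1000 + 500 + 100 + 5 + 1 + 1 → MMDCVII (Roman numeral)
MMDCVII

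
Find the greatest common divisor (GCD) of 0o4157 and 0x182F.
Convert 0o4157 (octal) → 4×512 + 1×64 + 5×8 + 7 = 2159 (decimal)
Convert 0x182F (hexadecimal) → 1×4096 + 8×256 + 2×16 + 15 = 6191 (decimal)
Compute gcd(2159, 6191) = 1
1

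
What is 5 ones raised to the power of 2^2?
Convert 5 ones (place-value notation) → 5 (decimal)
Convert 2^2 (power) → 4 (decimal)
Compute 5 ^ 4 = 625
625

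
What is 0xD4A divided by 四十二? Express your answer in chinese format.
Convert 0xD4A (hexadecimal) → 13×256 + 4×16 + 10 = 3402 (decimal)
Convert 四十二 (Chinese numeral) → 4×10 + 2 = 42 (decimal)
Compute 3402 ÷ 42 = 81
Convert 81 (decimal) → 81 = 8×10 + 1 → 八十一 (Chinese numeral)
八十一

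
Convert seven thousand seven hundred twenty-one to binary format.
Convert seven thousand seven hundred twenty-one (English words) → 7×1000 + 7×100 + 21 = 7721 (decimal)
Convert 7721 (decimal) → 7721 = 4096 + 2048 + 1024 + 512 + 32 + 8 + 1 → 0b1111000101001 (binary)
0b1111000101001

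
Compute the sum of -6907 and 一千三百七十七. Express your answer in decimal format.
Convert 一千三百七十七 (Chinese numeral) → 1×1000 + 3×100 + 7×10 + 7 = 1377 (decimal)
Compute -6907 + 1377 = -5530
-5530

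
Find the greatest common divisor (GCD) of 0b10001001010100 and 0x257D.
Convert 0b10001001010100 (binary) → 8192 + 512 + 64 + 16 + 4 = 8788 (decimal)
Convert 0x257D (hexadecimal) → 2×4096 + 5×256 + 7×16 + 13 = 9597 (decimal)
Compute gcd(8788, 9597) = 1
1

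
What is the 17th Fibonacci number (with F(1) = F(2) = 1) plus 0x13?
The 17th Fibonacci number (with F(1) = F(2) = 1) = 1597
Convert 0x13 (hexadecimal) → 1×16 + 3 = 19 (decimal)
Compute 1597 + 19 = 1616
1616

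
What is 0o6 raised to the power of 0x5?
Convert 0o6 (octal) → 6 (decimal)
Convert 0x5 (hexadecimal) → 5 (decimal)
Compute 6 ^ 5 = 7776
7776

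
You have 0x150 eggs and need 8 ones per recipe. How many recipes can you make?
Convert 0x150 (hexadecimal) → 1×256 + 5×16 = 336 (decimal)
Convert 8 ones (place-value notation) → 8 (decimal)
Compute 336 ÷ 8 = 42
42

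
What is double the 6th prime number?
The 6th prime number = 13
Compute 13 × 2 = 26
26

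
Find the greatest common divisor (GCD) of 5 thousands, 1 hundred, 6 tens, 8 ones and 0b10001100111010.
Convert 5 thousands, 1 hundred, 6 tens, 8 ones (place-value notation) → 5×1000 + 1×100 + 6×10 + 8 = 5168 (decimal)
Convert 0b10001100111010 (binary) → 8192 + 512 + 256 + 32 + 16 + 8 + 2 = 9018 (decimal)
Compute gcd(5168, 9018) = 2
2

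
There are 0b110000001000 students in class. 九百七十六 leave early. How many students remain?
Convert 0b110000001000 (binary) → 2048 + 1024 + 8 = 3080 (decimal)
Convert 九百七十六 (Chinese numeral) → 9×100 + 7×10 + 6 = 976 (decimal)
Compute 3080 - 976 = 2104
2104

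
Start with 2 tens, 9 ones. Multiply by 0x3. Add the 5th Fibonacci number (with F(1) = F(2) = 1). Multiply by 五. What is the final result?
Convert 2 tens, 9 ones (place-value notation) → 2×10 + 9 = 29 (decimal)
Start: 29
Convert 0x3 (hexadecimal) → 3 (decimal)
29 × 3 = 87
Convert the 5th Fibonacci number (with F(1) = F(2) = 1) (Fibonacci index) → 1, 1, 2, 3, 5 → 5 (decimal)
87 + 5 = 92
Convert 五 (Chinese numeral) → 5 (decimal)
92 × 5 = 460
460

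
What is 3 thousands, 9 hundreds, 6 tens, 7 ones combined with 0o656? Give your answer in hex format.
Convert 3 thousands, 9 hundreds, 6 tens, 7 ones (place-value notation) → 3×1000 + 9×100 + 6×10 + 7 = 3967 (decimal)
Convert 0o656 (octal) → 6×64 + 5×8 + 6 = 430 (decimal)
Compute 3967 + 430 = 4397
Convert 4397 (decimal) → 4397 = 1×4096 + 1×256 + 2×16 + 13 → 0x112D (hexadecimal)
0x112D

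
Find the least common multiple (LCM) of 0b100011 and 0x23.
Convert 0b100011 (binary) → 32 + 2 + 1 = 35 (decimal)
Convert 0x23 (hexadecimal) → 2×16 + 3 = 35 (decimal)
Compute lcm(35, 35) = 35
35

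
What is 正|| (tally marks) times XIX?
Convert 正|| (tally marks) → 5 + 2 = 7 (decimal)
Convert XIX (Roman numeral) → 10 + 9 = 19 (decimal)
Compute 7 × 19 = 133
133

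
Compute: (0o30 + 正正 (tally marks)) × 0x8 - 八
Convert 0o30 (octal) → 3×8 = 24 (decimal)
Convert 正正 (tally marks) → 5 + 5 = 10 (decimal)
Convert 0x8 (hexadecimal) → 8 (decimal)
Convert 八 (Chinese numeral) → 8 (decimal)
Expression in decimal: (24 + 10) × 8 - 8
Parentheses first: 24 + 10 = 34
Multiply: 34 × 8 = 272
Subtract: 272 - 8 = 264
264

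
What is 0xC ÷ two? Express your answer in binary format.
Convert 0xC (hexadecimal) → 12 (decimal)
Convert two (English words) → 2 (decimal)
Compute 12 ÷ 2 = 6
Convert 6 (decimal) → 6 = 4 + 2 → 0b110 (binary)
0b110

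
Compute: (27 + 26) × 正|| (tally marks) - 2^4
Convert 正|| (tally marks) → 5 + 2 = 7 (decimal)
Convert 2^4 (power) → 16 (decimal)
Expression in decimal: (27 + 26) × 7 - 16
Parentheses first: 27 + 26 = 53
Multiply: 53 × 7 = 371
Subtract: 371 - 16 = 355
355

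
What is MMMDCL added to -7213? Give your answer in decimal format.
Convert MMMDCL (Roman numeral) → 1000 + 1000 + 1000 + 500 + 100 + 50 = 3650 (decimal)
Compute 3650 + -7213 = -3563
-3563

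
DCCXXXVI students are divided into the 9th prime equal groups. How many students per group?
Convert DCCXXXVI (Roman numeral) → 500 + 100 + 100 + 10 + 10 + 10 + 5 + 1 = 736 (decimal)
Convert the 9th prime (prime index) → 23 (decimal)
Compute 736 ÷ 23 = 32
32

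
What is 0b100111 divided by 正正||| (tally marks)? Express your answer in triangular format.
Convert 0b100111 (binary) → 32 + 4 + 2 + 1 = 39 (decimal)
Convert 正正||| (tally marks) → 5 + 5 + 3 = 13 (decimal)
Compute 39 ÷ 13 = 3
Convert 3 (decimal) → 3 = 2×3/2 → the 2nd triangular number (triangular index)
the 2nd triangular number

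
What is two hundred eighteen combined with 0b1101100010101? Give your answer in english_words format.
Convert two hundred eighteen (English words) → 2×100 + 18 = 218 (decimal)
Convert 0b1101100010101 (binary) → 4096 + 2048 + 512 + 256 + 16 + 4 + 1 = 6933 (decimal)
Compute 218 + 6933 = 7151
Convert 7151 (decimal) → 7151 = 7×1000 + 1×100 + 51 → seven thousand one hundred fifty-one (English words)
seven thousand one hundred fifty-one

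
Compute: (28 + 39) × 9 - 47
Parentheses first: 28 + 39 = 67
Multiply: 67 × 9 = 603
Subtract: 603 - 47 = 556
556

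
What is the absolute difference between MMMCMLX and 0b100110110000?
Convert MMMCMLX (Roman numeral) → 1000 + 1000 + 1000 + 900 + 50 + 10 = 3960 (decimal)
Convert 0b100110110000 (binary) → 2048 + 256 + 128 + 32 + 16 = 2480 (decimal)
Compute |3960 - 2480| = 1480
1480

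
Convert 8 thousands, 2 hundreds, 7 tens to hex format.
Convert 8 thousands, 2 hundreds, 7 tens (place-value notation) → 8×1000 + 2×100 + 7×10 = 8270 (decimal)
Convert 8270 (decimal) → 8270 = 2×4096 + 4×16 + 14 → 0x204E (hexadecimal)
0x204E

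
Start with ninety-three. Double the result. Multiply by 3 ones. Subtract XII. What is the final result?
Convert ninety-three (English words) → 93 (decimal)
Start: 93
93 × 2 = 186
Convert 3 ones (place-value notation) → 3 (decimal)
186 × 3 = 558
Convert XII (Roman numeral) → 10 + 1 + 1 = 12 (decimal)
558 - 12 = 546
546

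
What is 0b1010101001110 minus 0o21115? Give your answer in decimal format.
Convert 0b1010101001110 (binary) → 4096 + 1024 + 256 + 64 + 8 + 4 + 2 = 5454 (decimal)
Convert 0o21115 (octal) → 2×4096 + 1×512 + 1×64 + 1×8 + 5 = 8781 (decimal)
Compute 5454 - 8781 = -3327
-3327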